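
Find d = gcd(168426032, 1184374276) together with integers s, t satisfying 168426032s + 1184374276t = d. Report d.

Euclidean algorithm:
1184374276 = 7·168426032 + 5392052
168426032 = 31·5392052 + 1272420
5392052 = 4·1272420 + 302372
1272420 = 4·302372 + 62932
302372 = 4·62932 + 50644
62932 = 1·50644 + 12288
50644 = 4·12288 + 1492
12288 = 8·1492 + 352
1492 = 4·352 + 84
352 = 4·84 + 16
84 = 5·16 + 4
16 = 4·4 + 0
gcd(168426032, 1184374276) = 4.
Back-substituting:
4 = 84 − 5·16
4 = −5·352 + 21·84
4 = 21·1492 − 89·352
4 = −89·12288 + 733·1492
4 = 733·50644 − 3021·12288
4 = −3021·62932 + 3754·50644
4 = 3754·302372 − 18037·62932
4 = −18037·1272420 + 75902·302372
4 = 75902·5392052 − 321645·1272420
4 = −321645·168426032 + 10046897·5392052
4 = 10046897·1184374276 − 70649924·168426032
So 4 = (10046897)·1184374276 + (-70649924)·168426032.

4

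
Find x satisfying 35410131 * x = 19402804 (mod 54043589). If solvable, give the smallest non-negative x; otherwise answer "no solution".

First find gcd(35410131, 54043589):
54043589 = 1*35410131 + 18633458
35410131 = 1*18633458 + 16776673
18633458 = 1*16776673 + 1856785
16776673 = 9*1856785 + 65608
1856785 = 28*65608 + 19761
65608 = 3*19761 + 6325
19761 = 3*6325 + 786
6325 = 8*786 + 37
786 = 21*37 + 9
37 = 4*9 + 1
9 = 9*1 + 0
gcd = 1, so a unique solution mod 54043589 exists.
Back-substitute for the Bézout coefficients:
1 = 37 − 4·9
1 = −4·786 + 85·37
1 = 85·6325 − 684·786
1 = −684·19761 + 2137·6325
1 = 2137·65608 − 7095·19761
1 = −7095·1856785 + 200797·65608
1 = 200797·16776673 − 1814268·1856785
1 = −1814268·18633458 + 2015065·16776673
1 = 2015065·35410131 − 3829333·18633458
1 = −3829333·54043589 + 5844398·35410131
So 35410131·(5844398) ≡ 1 (mod 54043589), giving 35410131⁻¹ ≡ 5844398.
x ≡ 35410131⁻¹·19402804 ≡ 5844398·19402804 ≡ 45706085 (mod 54043589).

45706085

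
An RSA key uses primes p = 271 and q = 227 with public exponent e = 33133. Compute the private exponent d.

φ(n) = (p−1)(q−1) = 270·226 = 61020.
Need d with 33133·d ≡ 1 (mod 61020). Apply the extended Euclidean algorithm:
61020 = 1·33133 + 27887
33133 = 1·27887 + 5246
27887 = 5·5246 + 1657
5246 = 3·1657 + 275
1657 = 6·275 + 7
275 = 39·7 + 2
7 = 3·2 + 1
2 = 2·1 + 0
Back-substitute:
1 = 7 − 3·2
1 = −3·275 + 118·7
1 = 118·1657 − 711·275
1 = −711·5246 + 2251·1657
1 = 2251·27887 − 11966·5246
1 = −11966·33133 + 14217·27887
1 = 14217·61020 − 26183·33133
So 33133·(-26183) ≡ 1 (mod 61020), hence d ≡ -26183 ≡ 34837 (mod 61020).

34837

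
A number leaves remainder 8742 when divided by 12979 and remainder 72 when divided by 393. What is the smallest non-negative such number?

Write x = 8742 + 12979·k. Then 12979·k ≡ 72 − 8742 ≡ 369 (mod 393).
Need 12979⁻¹ mod 393. Extended Euclid on (393, 10):
393 = 39×10 + 3
10 = 3×3 + 1
3 = 3×1 + 0
Back-substitute:
1 = 10 − 3·3
1 = −3·393 + 118·10
12979⁻¹ ≡ 118 (mod 393), so k ≡ 118·369 ≡ 312 (mod 393).
x = 8742 + 12979·312 = 4058190.

4058190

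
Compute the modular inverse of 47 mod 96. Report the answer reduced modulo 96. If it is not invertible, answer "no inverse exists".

47

gcd(96, 47) by repeated division:
96 = 2×47 + 2
47 = 23×2 + 1
2 = 2×1 + 0
gcd = 1, so the inverse exists. Back-substitute:
1 = 47 − 23·2
1 = −23·96 + 47·47
So 47·47 ≡ 1 (mod 96).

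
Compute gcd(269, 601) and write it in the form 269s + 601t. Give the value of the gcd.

1

Apply Euclid's algorithm to 601 and 269:
601 = 2×269 + 63
269 = 4×63 + 17
63 = 3×17 + 12
17 = 1×12 + 5
12 = 2×5 + 2
5 = 2×2 + 1
2 = 2×1 + 0
gcd(269, 601) = 1.
Back-substituting:
1 = 5 − 2·2
1 = −2·12 + 5·5
1 = 5·17 − 7·12
1 = −7·63 + 26·17
1 = 26·269 − 111·63
1 = −111·601 + 248·269
So 1 = (-111)·601 + (248)·269.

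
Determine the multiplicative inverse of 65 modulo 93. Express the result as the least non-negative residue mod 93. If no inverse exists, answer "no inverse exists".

Run Euclid on (93, 65):
93 = 1*65 + 28
65 = 2*28 + 9
28 = 3*9 + 1
9 = 9*1 + 0
gcd = 1, so the inverse exists. Back-substitute:
1 = 28 − 3·9
1 = −3·65 + 7·28
1 = 7·93 − 10·65
So 65·(-10) ≡ 1 (mod 93), and -10 ≡ 83 (mod 93).

83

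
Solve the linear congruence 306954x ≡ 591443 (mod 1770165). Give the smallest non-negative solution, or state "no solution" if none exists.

gcd(306954, 1770165):
1770165 = 5·306954 + 235395
306954 = 1·235395 + 71559
235395 = 3·71559 + 20718
71559 = 3·20718 + 9405
20718 = 2·9405 + 1908
9405 = 4·1908 + 1773
1908 = 1·1773 + 135
1773 = 13·135 + 18
135 = 7·18 + 9
18 = 2·9 + 0
gcd = 9, but 9 ∤ 591443, so the congruence has no solution.

no solution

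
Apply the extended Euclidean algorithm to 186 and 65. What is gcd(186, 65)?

1

Euclidean algorithm:
186 = 2*65 + 56
65 = 1*56 + 9
56 = 6*9 + 2
9 = 4*2 + 1
2 = 2*1 + 0
gcd(186, 65) = 1.
Back-substituting:
1 = 9 − 4·2
1 = −4·56 + 25·9
1 = 25·65 − 29·56
1 = −29·186 + 83·65
So 1 = (-29)·186 + (83)·65.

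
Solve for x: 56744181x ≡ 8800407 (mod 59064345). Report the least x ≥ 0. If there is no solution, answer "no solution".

5415992

First find gcd(56744181, 59064345):
59064345 = 1·56744181 + 2320164
56744181 = 24·2320164 + 1060245
2320164 = 2·1060245 + 199674
1060245 = 5·199674 + 61875
199674 = 3·61875 + 14049
61875 = 4·14049 + 5679
14049 = 2·5679 + 2691
5679 = 2·2691 + 297
2691 = 9·297 + 18
297 = 16·18 + 9
18 = 2·9 + 0
gcd = 9 and 9 | 8800407, so solutions exist. Divide through by 9: 6304909x ≡ 977823 (mod 6562705).
Now find 6304909⁻¹ mod 6562705:
6562705 = 1·6304909 + 257796
6304909 = 24·257796 + 117805
257796 = 2·117805 + 22186
117805 = 5·22186 + 6875
22186 = 3·6875 + 1561
6875 = 4·1561 + 631
1561 = 2·631 + 299
631 = 2·299 + 33
299 = 9·33 + 2
33 = 16·2 + 1
2 = 2·1 + 0
Back-substitute:
1 = 33 − 16·2
1 = −16·299 + 145·33
1 = 145·631 − 306·299
1 = −306·1561 + 757·631
1 = 757·6875 − 3334·1561
1 = −3334·22186 + 10759·6875
1 = 10759·117805 − 57129·22186
1 = −57129·257796 + 125017·117805
1 = 125017·6304909 − 3057537·257796
1 = −3057537·6562705 + 3182554·6304909
So 6304909⁻¹ ≡ 3182554 (mod 6562705).
Then x ≡ 3182554·977823 ≡ 5415992 (mod 6562705); the smallest non-negative solution is x = 5415992.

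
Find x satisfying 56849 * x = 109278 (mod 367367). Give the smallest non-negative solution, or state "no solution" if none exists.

First find gcd(56849, 367367):
367367 = 6*56849 + 26273
56849 = 2*26273 + 4303
26273 = 6*4303 + 455
4303 = 9*455 + 208
455 = 2*208 + 39
208 = 5*39 + 13
39 = 3*13 + 0
gcd = 13 and 13 | 109278, so solutions exist. Divide through by 13: 4373x ≡ 8406 (mod 28259).
Now find 4373⁻¹ mod 28259:
28259 = 6*4373 + 2021
4373 = 2*2021 + 331
2021 = 6*331 + 35
331 = 9*35 + 16
35 = 2*16 + 3
16 = 5*3 + 1
3 = 3*1 + 0
Back-substitute:
1 = 16 − 5·3
1 = −5·35 + 11·16
1 = 11·331 − 104·35
1 = −104·2021 + 635·331
1 = 635·4373 − 1374·2021
1 = −1374·28259 + 8879·4373
So 4373⁻¹ ≡ 8879 (mod 28259).
Then x ≡ 8879·8406 ≡ 4855 (mod 28259); the smallest non-negative solution is x = 4855.

4855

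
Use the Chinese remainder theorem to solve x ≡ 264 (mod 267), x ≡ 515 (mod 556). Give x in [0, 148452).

14415

Write x = 264 + 267·k. Then 267·k ≡ 515 − 264 ≡ 251 (mod 556).
Need 267⁻¹ mod 556. Extended Euclid on (556, 267):
556 = 2·267 + 22
267 = 12·22 + 3
22 = 7·3 + 1
3 = 3·1 + 0
Back-substitute:
1 = 22 − 7·3
1 = −7·267 + 85·22
1 = 85·556 − 177·267
267⁻¹ ≡ 379 (mod 556), so k ≡ 379·251 ≡ 53 (mod 556).
x = 264 + 267·53 = 14415.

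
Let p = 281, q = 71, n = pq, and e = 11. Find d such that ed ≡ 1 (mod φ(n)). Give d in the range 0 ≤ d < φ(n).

10691

φ(n) = (p−1)(q−1) = 280·70 = 19600.
Need d with 11·d ≡ 1 (mod 19600). Apply the extended Euclidean algorithm:
19600 = 1781*11 + 9
11 = 1*9 + 2
9 = 4*2 + 1
2 = 2*1 + 0
Back-substitute:
1 = 9 − 4·2
1 = −4·11 + 5·9
1 = 5·19600 − 8909·11
So 11·(-8909) ≡ 1 (mod 19600), hence d ≡ -8909 ≡ 10691 (mod 19600).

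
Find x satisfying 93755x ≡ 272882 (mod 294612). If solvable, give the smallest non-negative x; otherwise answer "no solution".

112402

First find gcd(93755, 294612):
294612 = 3·93755 + 13347
93755 = 7·13347 + 326
13347 = 40·326 + 307
326 = 1·307 + 19
307 = 16·19 + 3
19 = 6·3 + 1
3 = 3·1 + 0
gcd = 1, so a unique solution mod 294612 exists.
Back-substitute for the Bézout coefficients:
1 = 19 − 6·3
1 = −6·307 + 97·19
1 = 97·326 − 103·307
1 = −103·13347 + 4217·326
1 = 4217·93755 − 29622·13347
1 = −29622·294612 + 93083·93755
So 93755·(93083) ≡ 1 (mod 294612), giving 93755⁻¹ ≡ 93083.
x ≡ 93755⁻¹·272882 ≡ 93083·272882 ≡ 112402 (mod 294612).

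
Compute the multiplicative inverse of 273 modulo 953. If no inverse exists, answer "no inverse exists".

gcd(953, 273) by repeated division:
953 = 3*273 + 134
273 = 2*134 + 5
134 = 26*5 + 4
5 = 1*4 + 1
4 = 4*1 + 0
Since gcd(273, 953) = 1, back-substitute to write 1 as a combination:
1 = 5 − 4
1 = −134 + 27·5
1 = 27·273 − 55·134
1 = −55·953 + 192·273
So 273·192 ≡ 1 (mod 953).

192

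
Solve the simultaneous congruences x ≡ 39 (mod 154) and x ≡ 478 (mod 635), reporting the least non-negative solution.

Write x = 39 + 154·k. Then 154·k ≡ 478 − 39 ≡ 439 (mod 635).
Need 154⁻¹ mod 635. Extended Euclid on (635, 154):
635 = 4×154 + 19
154 = 8×19 + 2
19 = 9×2 + 1
2 = 2×1 + 0
Back-substitute:
1 = 19 − 9·2
1 = −9·154 + 73·19
1 = 73·635 − 301·154
154⁻¹ ≡ 334 (mod 635), so k ≡ 334·439 ≡ 576 (mod 635).
x = 39 + 154·576 = 88743.

88743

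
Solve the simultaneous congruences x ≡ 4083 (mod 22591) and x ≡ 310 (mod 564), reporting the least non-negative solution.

3008686

Write x = 4083 + 22591·k. Then 22591·k ≡ 310 − 4083 ≡ 175 (mod 564).
Need 22591⁻¹ mod 564. Extended Euclid on (564, 31):
564 = 18*31 + 6
31 = 5*6 + 1
6 = 6*1 + 0
Back-substitute:
1 = 31 − 5·6
1 = −5·564 + 91·31
22591⁻¹ ≡ 91 (mod 564), so k ≡ 91·175 ≡ 133 (mod 564).
x = 4083 + 22591·133 = 3008686.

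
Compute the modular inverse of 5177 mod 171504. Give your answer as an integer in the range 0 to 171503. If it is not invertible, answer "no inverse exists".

79673

Extended Euclidean algorithm:
171504 = 33·5177 + 663
5177 = 7·663 + 536
663 = 1·536 + 127
536 = 4·127 + 28
127 = 4·28 + 15
28 = 1·15 + 13
15 = 1·13 + 2
13 = 6·2 + 1
2 = 2·1 + 0
Since gcd(5177, 171504) = 1, back-substitute to write 1 as a combination:
1 = 13 − 6·2
1 = −6·15 + 7·13
1 = 7·28 − 13·15
1 = −13·127 + 59·28
1 = 59·536 − 249·127
1 = −249·663 + 308·536
1 = 308·5177 − 2405·663
1 = −2405·171504 + 79673·5177
So 5177·79673 ≡ 1 (mod 171504).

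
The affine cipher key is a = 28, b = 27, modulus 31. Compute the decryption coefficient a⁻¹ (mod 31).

Extended Euclidean algorithm:
31 = 1·28 + 3
28 = 9·3 + 1
3 = 3·1 + 0
Since gcd(28, 31) = 1, back-substitute to write 1 as a combination:
1 = 28 − 9·3
1 = −9·31 + 10·28
So 28·10 ≡ 1 (mod 31).

10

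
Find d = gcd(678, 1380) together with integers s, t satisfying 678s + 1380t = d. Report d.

6

Repeated division:
1380 = 2·678 + 24
678 = 28·24 + 6
24 = 4·6 + 0
gcd(678, 1380) = 6.
Back-substituting:
6 = 678 − 28·24
6 = −28·1380 + 57·678
So 6 = (-28)·1380 + (57)·678.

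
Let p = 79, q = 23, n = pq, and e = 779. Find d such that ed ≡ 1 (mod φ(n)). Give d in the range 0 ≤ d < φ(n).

φ(n) = (p−1)(q−1) = 78·22 = 1716.
Need d with 779·d ≡ 1 (mod 1716). Apply the extended Euclidean algorithm:
1716 = 2*779 + 158
779 = 4*158 + 147
158 = 1*147 + 11
147 = 13*11 + 4
11 = 2*4 + 3
4 = 1*3 + 1
3 = 3*1 + 0
Back-substitute:
1 = 4 − 3
1 = −11 + 3·4
1 = 3·147 − 40·11
1 = −40·158 + 43·147
1 = 43·779 − 212·158
1 = −212·1716 + 467·779
So 779·467 ≡ 1 (mod 1716), hence d = 467.

467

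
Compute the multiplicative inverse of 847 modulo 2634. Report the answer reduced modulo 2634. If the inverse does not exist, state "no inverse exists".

Run Euclid on (2634, 847):
2634 = 3·847 + 93
847 = 9·93 + 10
93 = 9·10 + 3
10 = 3·3 + 1
3 = 3·1 + 0
The gcd is 1. Working backward:
1 = 10 − 3·3
1 = −3·93 + 28·10
1 = 28·847 − 255·93
1 = −255·2634 + 793·847
So 847·793 ≡ 1 (mod 2634).

793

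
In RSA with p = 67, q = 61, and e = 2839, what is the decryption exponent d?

1519

φ(n) = (p−1)(q−1) = 66·60 = 3960.
Need d with 2839·d ≡ 1 (mod 3960). Apply the extended Euclidean algorithm:
3960 = 1×2839 + 1121
2839 = 2×1121 + 597
1121 = 1×597 + 524
597 = 1×524 + 73
524 = 7×73 + 13
73 = 5×13 + 8
13 = 1×8 + 5
8 = 1×5 + 3
5 = 1×3 + 2
3 = 1×2 + 1
2 = 2×1 + 0
Back-substitute:
1 = 3 − 2
1 = −5 + 2·3
1 = 2·8 − 3·5
1 = −3·13 + 5·8
1 = 5·73 − 28·13
1 = −28·524 + 201·73
1 = 201·597 − 229·524
1 = −229·1121 + 430·597
1 = 430·2839 − 1089·1121
1 = −1089·3960 + 1519·2839
So 2839·1519 ≡ 1 (mod 3960), hence d = 1519.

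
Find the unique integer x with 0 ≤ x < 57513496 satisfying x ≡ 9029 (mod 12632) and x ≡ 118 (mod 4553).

17479085

Write x = 9029 + 12632·k. Then 12632·k ≡ 118 − 9029 ≡ 195 (mod 4553).
Need 12632⁻¹ mod 4553. Extended Euclid on (4553, 3526):
4553 = 1*3526 + 1027
3526 = 3*1027 + 445
1027 = 2*445 + 137
445 = 3*137 + 34
137 = 4*34 + 1
34 = 34*1 + 0
Back-substitute:
1 = 137 − 4·34
1 = −4·445 + 13·137
1 = 13·1027 − 30·445
1 = −30·3526 + 103·1027
1 = 103·4553 − 133·3526
12632⁻¹ ≡ 4420 (mod 4553), so k ≡ 4420·195 ≡ 1383 (mod 4553).
x = 9029 + 12632·1383 = 17479085.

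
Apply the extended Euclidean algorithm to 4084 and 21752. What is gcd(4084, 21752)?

4

Euclidean algorithm:
21752 = 5*4084 + 1332
4084 = 3*1332 + 88
1332 = 15*88 + 12
88 = 7*12 + 4
12 = 3*4 + 0
gcd(4084, 21752) = 4.
Express as a combination:
4 = 88 − 7·12
4 = −7·1332 + 106·88
4 = 106·4084 − 325·1332
4 = −325·21752 + 1731·4084
So 4 = (-325)·21752 + (1731)·4084.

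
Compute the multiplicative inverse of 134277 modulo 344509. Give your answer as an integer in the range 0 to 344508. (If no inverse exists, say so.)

no inverse exists

Compute gcd(134277, 344509):
344509 = 2·134277 + 75955
134277 = 1·75955 + 58322
75955 = 1·58322 + 17633
58322 = 3·17633 + 5423
17633 = 3·5423 + 1364
5423 = 3·1364 + 1331
1364 = 1·1331 + 33
1331 = 40·33 + 11
33 = 3·11 + 0
Since gcd = 11 > 1, 134277 is not a unit mod 344509.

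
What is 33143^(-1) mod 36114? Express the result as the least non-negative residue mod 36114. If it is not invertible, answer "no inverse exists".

5081

Extended Euclidean algorithm:
36114 = 1*33143 + 2971
33143 = 11*2971 + 462
2971 = 6*462 + 199
462 = 2*199 + 64
199 = 3*64 + 7
64 = 9*7 + 1
7 = 7*1 + 0
The gcd is 1. Working backward:
1 = 64 − 9·7
1 = −9·199 + 28·64
1 = 28·462 − 65·199
1 = −65·2971 + 418·462
1 = 418·33143 − 4663·2971
1 = −4663·36114 + 5081·33143
So 33143·5081 ≡ 1 (mod 36114).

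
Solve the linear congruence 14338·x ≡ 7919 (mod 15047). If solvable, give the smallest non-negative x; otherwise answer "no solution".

First find gcd(14338, 15047):
15047 = 1*14338 + 709
14338 = 20*709 + 158
709 = 4*158 + 77
158 = 2*77 + 4
77 = 19*4 + 1
4 = 4*1 + 0
gcd = 1, so a unique solution mod 15047 exists.
Back-substitute for the Bézout coefficients:
1 = 77 − 19·4
1 = −19·158 + 39·77
1 = 39·709 − 175·158
1 = −175·14338 + 3539·709
1 = 3539·15047 − 3714·14338
So 14338·(-3714) ≡ 1 (mod 15047), giving 14338⁻¹ ≡ 11333.
x ≡ 14338⁻¹·7919 ≡ 11333·7919 ≡ 5719 (mod 15047).

5719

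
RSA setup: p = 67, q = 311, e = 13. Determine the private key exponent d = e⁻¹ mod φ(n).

11017

φ(n) = (p−1)(q−1) = 66·310 = 20460.
Need d with 13·d ≡ 1 (mod 20460). Apply the extended Euclidean algorithm:
20460 = 1573*13 + 11
13 = 1*11 + 2
11 = 5*2 + 1
2 = 2*1 + 0
Back-substitute:
1 = 11 − 5·2
1 = −5·13 + 6·11
1 = 6·20460 − 9443·13
So 13·(-9443) ≡ 1 (mod 20460), hence d ≡ -9443 ≡ 11017 (mod 20460).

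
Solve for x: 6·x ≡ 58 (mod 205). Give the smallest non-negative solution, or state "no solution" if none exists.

First find gcd(6, 205):
205 = 34·6 + 1
6 = 6·1 + 0
gcd = 1, so a unique solution mod 205 exists.
Back-substitute for the Bézout coefficients:
1 = 205 − 34·6
So 6·(-34) ≡ 1 (mod 205), giving 6⁻¹ ≡ 171.
x ≡ 6⁻¹·58 ≡ 171·58 ≡ 78 (mod 205).

78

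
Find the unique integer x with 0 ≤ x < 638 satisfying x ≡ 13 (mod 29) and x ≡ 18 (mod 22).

216

Write x = 13 + 29·k. Then 29·k ≡ 18 − 13 ≡ 5 (mod 22).
Need 29⁻¹ mod 22. Extended Euclid on (22, 7):
22 = 3×7 + 1
7 = 7×1 + 0
Back-substitute:
1 = 22 − 3·7
29⁻¹ ≡ 19 (mod 22), so k ≡ 19·5 ≡ 7 (mod 22).
x = 13 + 29·7 = 216.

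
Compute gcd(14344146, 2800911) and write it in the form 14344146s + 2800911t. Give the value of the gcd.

3

Repeated division:
14344146 = 5·2800911 + 339591
2800911 = 8·339591 + 84183
339591 = 4·84183 + 2859
84183 = 29·2859 + 1272
2859 = 2·1272 + 315
1272 = 4·315 + 12
315 = 26·12 + 3
12 = 4·3 + 0
gcd(14344146, 2800911) = 3.
Back-substituting:
3 = 315 − 26·12
3 = −26·1272 + 105·315
3 = 105·2859 − 236·1272
3 = −236·84183 + 6949·2859
3 = 6949·339591 − 28032·84183
3 = −28032·2800911 + 231205·339591
3 = 231205·14344146 − 1184057·2800911
So 3 = (231205)·14344146 + (-1184057)·2800911.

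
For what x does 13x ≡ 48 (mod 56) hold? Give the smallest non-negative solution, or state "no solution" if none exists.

8

First find gcd(13, 56):
56 = 4×13 + 4
13 = 3×4 + 1
4 = 4×1 + 0
gcd = 1, so a unique solution mod 56 exists.
Back-substitute for the Bézout coefficients:
1 = 13 − 3·4
1 = −3·56 + 13·13
So 13·(13) ≡ 1 (mod 56), giving 13⁻¹ ≡ 13.
x ≡ 13⁻¹·48 ≡ 13·48 ≡ 8 (mod 56).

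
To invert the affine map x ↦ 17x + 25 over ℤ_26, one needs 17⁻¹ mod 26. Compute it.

23

gcd(26, 17) by repeated division:
26 = 1·17 + 9
17 = 1·9 + 8
9 = 1·8 + 1
8 = 8·1 + 0
Since gcd(17, 26) = 1, back-substitute to write 1 as a combination:
1 = 9 − 8
1 = −17 + 2·9
1 = 2·26 − 3·17
Thus 17·(-3) ≡ 1 (mod 26); reducing, -3 mod 26 = 23.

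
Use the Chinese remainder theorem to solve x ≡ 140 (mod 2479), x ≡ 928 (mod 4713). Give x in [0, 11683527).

Write x = 140 + 2479·k. Then 2479·k ≡ 928 − 140 ≡ 788 (mod 4713).
Need 2479⁻¹ mod 4713. Extended Euclid on (4713, 2479):
4713 = 1×2479 + 2234
2479 = 1×2234 + 245
2234 = 9×245 + 29
245 = 8×29 + 13
29 = 2×13 + 3
13 = 4×3 + 1
3 = 3×1 + 0
Back-substitute:
1 = 13 − 4·3
1 = −4·29 + 9·13
1 = 9·245 − 76·29
1 = −76·2234 + 693·245
1 = 693·2479 − 769·2234
1 = −769·4713 + 1462·2479
2479⁻¹ ≡ 1462 (mod 4713), so k ≡ 1462·788 ≡ 2084 (mod 4713).
x = 140 + 2479·2084 = 5166376.

5166376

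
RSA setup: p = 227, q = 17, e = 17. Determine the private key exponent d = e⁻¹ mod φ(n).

φ(n) = (p−1)(q−1) = 226·16 = 3616.
Need d with 17·d ≡ 1 (mod 3616). Apply the extended Euclidean algorithm:
3616 = 212·17 + 12
17 = 1·12 + 5
12 = 2·5 + 2
5 = 2·2 + 1
2 = 2·1 + 0
Back-substitute:
1 = 5 − 2·2
1 = −2·12 + 5·5
1 = 5·17 − 7·12
1 = −7·3616 + 1489·17
So 17·1489 ≡ 1 (mod 3616), hence d = 1489.

1489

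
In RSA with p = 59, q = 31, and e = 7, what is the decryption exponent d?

1243

φ(n) = (p−1)(q−1) = 58·30 = 1740.
Need d with 7·d ≡ 1 (mod 1740). Apply the extended Euclidean algorithm:
1740 = 248×7 + 4
7 = 1×4 + 3
4 = 1×3 + 1
3 = 3×1 + 0
Back-substitute:
1 = 4 − 3
1 = −7 + 2·4
1 = 2·1740 − 497·7
So 7·(-497) ≡ 1 (mod 1740), hence d ≡ -497 ≡ 1243 (mod 1740).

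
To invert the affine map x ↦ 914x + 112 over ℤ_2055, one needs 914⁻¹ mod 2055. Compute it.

Run Euclid on (2055, 914):
2055 = 2·914 + 227
914 = 4·227 + 6
227 = 37·6 + 5
6 = 1·5 + 1
5 = 5·1 + 0
The gcd is 1. Working backward:
1 = 6 − 5
1 = −227 + 38·6
1 = 38·914 − 153·227
1 = −153·2055 + 344·914
So 914·344 ≡ 1 (mod 2055).

344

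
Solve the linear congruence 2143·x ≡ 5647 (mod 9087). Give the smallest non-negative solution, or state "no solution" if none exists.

4879

First find gcd(2143, 9087):
9087 = 4×2143 + 515
2143 = 4×515 + 83
515 = 6×83 + 17
83 = 4×17 + 15
17 = 1×15 + 2
15 = 7×2 + 1
2 = 2×1 + 0
gcd = 1, so a unique solution mod 9087 exists.
Back-substitute for the Bézout coefficients:
1 = 15 − 7·2
1 = −7·17 + 8·15
1 = 8·83 − 39·17
1 = −39·515 + 242·83
1 = 242·2143 − 1007·515
1 = −1007·9087 + 4270·2143
So 2143·(4270) ≡ 1 (mod 9087), giving 2143⁻¹ ≡ 4270.
x ≡ 2143⁻¹·5647 ≡ 4270·5647 ≡ 4879 (mod 9087).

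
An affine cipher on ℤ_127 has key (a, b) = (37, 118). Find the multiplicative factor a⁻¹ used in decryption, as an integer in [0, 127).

Run Euclid on (127, 37):
127 = 3·37 + 16
37 = 2·16 + 5
16 = 3·5 + 1
5 = 5·1 + 0
gcd = 1, so the inverse exists. Back-substitute:
1 = 16 − 3·5
1 = −3·37 + 7·16
1 = 7·127 − 24·37
Thus 37·(-24) ≡ 1 (mod 127); reducing, -24 mod 127 = 103.

103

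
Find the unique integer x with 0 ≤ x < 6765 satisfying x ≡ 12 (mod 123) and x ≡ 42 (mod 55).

1857

Write x = 12 + 123·k. Then 123·k ≡ 42 − 12 ≡ 30 (mod 55).
Need 123⁻¹ mod 55. Extended Euclid on (55, 13):
55 = 4*13 + 3
13 = 4*3 + 1
3 = 3*1 + 0
Back-substitute:
1 = 13 − 4·3
1 = −4·55 + 17·13
123⁻¹ ≡ 17 (mod 55), so k ≡ 17·30 ≡ 15 (mod 55).
x = 12 + 123·15 = 1857.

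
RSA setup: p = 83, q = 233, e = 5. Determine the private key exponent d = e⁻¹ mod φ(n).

φ(n) = (p−1)(q−1) = 82·232 = 19024.
Need d with 5·d ≡ 1 (mod 19024). Apply the extended Euclidean algorithm:
19024 = 3804·5 + 4
5 = 1·4 + 1
4 = 4·1 + 0
Back-substitute:
1 = 5 − 4
1 = −19024 + 3805·5
So 5·3805 ≡ 1 (mod 19024), hence d = 3805.

3805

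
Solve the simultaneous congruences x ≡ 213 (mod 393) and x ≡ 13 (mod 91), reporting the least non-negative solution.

Write x = 213 + 393·k. Then 393·k ≡ 13 − 213 ≡ 73 (mod 91).
Need 393⁻¹ mod 91. Extended Euclid on (91, 29):
91 = 3×29 + 4
29 = 7×4 + 1
4 = 4×1 + 0
Back-substitute:
1 = 29 − 7·4
1 = −7·91 + 22·29
393⁻¹ ≡ 22 (mod 91), so k ≡ 22·73 ≡ 59 (mod 91).
x = 213 + 393·59 = 23400.

23400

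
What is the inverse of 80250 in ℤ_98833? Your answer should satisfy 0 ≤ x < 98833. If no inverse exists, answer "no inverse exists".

78208

Extended Euclidean algorithm:
98833 = 1*80250 + 18583
80250 = 4*18583 + 5918
18583 = 3*5918 + 829
5918 = 7*829 + 115
829 = 7*115 + 24
115 = 4*24 + 19
24 = 1*19 + 5
19 = 3*5 + 4
5 = 1*4 + 1
4 = 4*1 + 0
Since gcd(80250, 98833) = 1, back-substitute to write 1 as a combination:
1 = 5 − 4
1 = −19 + 4·5
1 = 4·24 − 5·19
1 = −5·115 + 24·24
1 = 24·829 − 173·115
1 = −173·5918 + 1235·829
1 = 1235·18583 − 3878·5918
1 = −3878·80250 + 16747·18583
1 = 16747·98833 − 20625·80250
So 80250·(-20625) ≡ 1 (mod 98833), and -20625 ≡ 78208 (mod 98833).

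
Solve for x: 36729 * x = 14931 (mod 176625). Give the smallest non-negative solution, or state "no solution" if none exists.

539

First find gcd(36729, 176625):
176625 = 4×36729 + 29709
36729 = 1×29709 + 7020
29709 = 4×7020 + 1629
7020 = 4×1629 + 504
1629 = 3×504 + 117
504 = 4×117 + 36
117 = 3×36 + 9
36 = 4×9 + 0
gcd = 9 and 9 | 14931, so solutions exist. Divide through by 9: 4081x ≡ 1659 (mod 19625).
Now find 4081⁻¹ mod 19625:
19625 = 4×4081 + 3301
4081 = 1×3301 + 780
3301 = 4×780 + 181
780 = 4×181 + 56
181 = 3×56 + 13
56 = 4×13 + 4
13 = 3×4 + 1
4 = 4×1 + 0
Back-substitute:
1 = 13 − 3·4
1 = −3·56 + 13·13
1 = 13·181 − 42·56
1 = −42·780 + 181·181
1 = 181·3301 − 766·780
1 = −766·4081 + 947·3301
1 = 947·19625 − 4554·4081
So 4081·(-4554) ≡ 1 (mod 19625), i.e. 4081⁻¹ ≡ 15071.
Then x ≡ 15071·1659 ≡ 539 (mod 19625); the smallest non-negative solution is x = 539.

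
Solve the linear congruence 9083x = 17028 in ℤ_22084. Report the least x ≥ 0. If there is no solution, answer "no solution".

9968

First find gcd(9083, 22084):
22084 = 2*9083 + 3918
9083 = 2*3918 + 1247
3918 = 3*1247 + 177
1247 = 7*177 + 8
177 = 22*8 + 1
8 = 8*1 + 0
gcd = 1, so a unique solution mod 22084 exists.
Back-substitute for the Bézout coefficients:
1 = 177 − 22·8
1 = −22·1247 + 155·177
1 = 155·3918 − 487·1247
1 = −487·9083 + 1129·3918
1 = 1129·22084 − 2745·9083
So 9083·(-2745) ≡ 1 (mod 22084), giving 9083⁻¹ ≡ 19339.
x ≡ 9083⁻¹·17028 ≡ 19339·17028 ≡ 9968 (mod 22084).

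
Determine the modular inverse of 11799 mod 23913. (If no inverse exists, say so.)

no inverse exists

Compute gcd(11799, 23913):
23913 = 2·11799 + 315
11799 = 37·315 + 144
315 = 2·144 + 27
144 = 5·27 + 9
27 = 3·9 + 0
gcd(11799, 23913) = 9 ≠ 1, so 11799 has no multiplicative inverse modulo 23913.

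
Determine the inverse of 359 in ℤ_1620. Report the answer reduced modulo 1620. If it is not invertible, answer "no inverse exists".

gcd(1620, 359) by repeated division:
1620 = 4·359 + 184
359 = 1·184 + 175
184 = 1·175 + 9
175 = 19·9 + 4
9 = 2·4 + 1
4 = 4·1 + 0
The gcd is 1. Working backward:
1 = 9 − 2·4
1 = −2·175 + 39·9
1 = 39·184 − 41·175
1 = −41·359 + 80·184
1 = 80·1620 − 361·359
So 359·(-361) ≡ 1 (mod 1620), and -361 ≡ 1259 (mod 1620).

1259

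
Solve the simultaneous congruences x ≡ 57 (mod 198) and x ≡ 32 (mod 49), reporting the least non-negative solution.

Write x = 57 + 198·k. Then 198·k ≡ 32 − 57 ≡ 24 (mod 49).
Need 198⁻¹ mod 49. Extended Euclid on (49, 2):
49 = 24*2 + 1
2 = 2*1 + 0
Back-substitute:
1 = 49 − 24·2
198⁻¹ ≡ 25 (mod 49), so k ≡ 25·24 ≡ 12 (mod 49).
x = 57 + 198·12 = 2433.

2433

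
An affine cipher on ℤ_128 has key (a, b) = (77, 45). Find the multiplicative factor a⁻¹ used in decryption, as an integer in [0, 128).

Apply the Euclidean algorithm to 128 and 77:
128 = 1·77 + 51
77 = 1·51 + 26
51 = 1·26 + 25
26 = 1·25 + 1
25 = 25·1 + 0
gcd = 1, so the inverse exists. Back-substitute:
1 = 26 − 25
1 = −51 + 2·26
1 = 2·77 − 3·51
1 = −3·128 + 5·77
So 77·5 ≡ 1 (mod 128).

5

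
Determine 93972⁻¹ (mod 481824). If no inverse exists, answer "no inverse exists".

Compute gcd(93972, 481824):
481824 = 5·93972 + 11964
93972 = 7·11964 + 10224
11964 = 1·10224 + 1740
10224 = 5·1740 + 1524
1740 = 1·1524 + 216
1524 = 7·216 + 12
216 = 18·12 + 0
gcd(93972, 481824) = 12 ≠ 1, so 93972 has no multiplicative inverse modulo 481824.

no inverse exists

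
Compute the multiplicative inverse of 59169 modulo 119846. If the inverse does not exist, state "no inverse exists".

19471

Run Euclid on (119846, 59169):
119846 = 2×59169 + 1508
59169 = 39×1508 + 357
1508 = 4×357 + 80
357 = 4×80 + 37
80 = 2×37 + 6
37 = 6×6 + 1
6 = 6×1 + 0
The gcd is 1. Working backward:
1 = 37 − 6·6
1 = −6·80 + 13·37
1 = 13·357 − 58·80
1 = −58·1508 + 245·357
1 = 245·59169 − 9613·1508
1 = −9613·119846 + 19471·59169
So 59169·19471 ≡ 1 (mod 119846).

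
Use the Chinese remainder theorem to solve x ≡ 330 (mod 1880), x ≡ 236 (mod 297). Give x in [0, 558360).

Write x = 330 + 1880·k. Then 1880·k ≡ 236 − 330 ≡ 203 (mod 297).
Need 1880⁻¹ mod 297. Extended Euclid on (297, 98):
297 = 3×98 + 3
98 = 32×3 + 2
3 = 1×2 + 1
2 = 2×1 + 0
Back-substitute:
1 = 3 − 2
1 = −98 + 33·3
1 = 33·297 − 100·98
1880⁻¹ ≡ 197 (mod 297), so k ≡ 197·203 ≡ 193 (mod 297).
x = 330 + 1880·193 = 363170.

363170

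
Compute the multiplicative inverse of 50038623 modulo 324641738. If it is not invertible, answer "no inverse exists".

185298309

Run Euclid on (324641738, 50038623):
324641738 = 6*50038623 + 24410000
50038623 = 2*24410000 + 1218623
24410000 = 20*1218623 + 37540
1218623 = 32*37540 + 17343
37540 = 2*17343 + 2854
17343 = 6*2854 + 219
2854 = 13*219 + 7
219 = 31*7 + 2
7 = 3*2 + 1
2 = 2*1 + 0
gcd = 1, so the inverse exists. Back-substitute:
1 = 7 − 3·2
1 = −3·219 + 94·7
1 = 94·2854 − 1225·219
1 = −1225·17343 + 7444·2854
1 = 7444·37540 − 16113·17343
1 = −16113·1218623 + 523060·37540
1 = 523060·24410000 − 10477313·1218623
1 = −10477313·50038623 + 21477686·24410000
1 = 21477686·324641738 − 139343429·50038623
Hence 50038623⁻¹ ≡ -139343429 ≡ 185298309 (mod 324641738).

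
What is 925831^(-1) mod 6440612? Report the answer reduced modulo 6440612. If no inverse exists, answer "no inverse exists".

gcd(6440612, 925831) by repeated division:
6440612 = 6*925831 + 885626
925831 = 1*885626 + 40205
885626 = 22*40205 + 1116
40205 = 36*1116 + 29
1116 = 38*29 + 14
29 = 2*14 + 1
14 = 14*1 + 0
gcd = 1, so the inverse exists. Back-substitute:
1 = 29 − 2·14
1 = −2·1116 + 77·29
1 = 77·40205 − 2774·1116
1 = −2774·885626 + 61105·40205
1 = 61105·925831 − 63879·885626
1 = −63879·6440612 + 444379·925831
So 925831·444379 ≡ 1 (mod 6440612).

444379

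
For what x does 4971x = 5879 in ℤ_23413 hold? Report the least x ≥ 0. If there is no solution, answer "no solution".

First find gcd(4971, 23413):
23413 = 4·4971 + 3529
4971 = 1·3529 + 1442
3529 = 2·1442 + 645
1442 = 2·645 + 152
645 = 4·152 + 37
152 = 4·37 + 4
37 = 9·4 + 1
4 = 4·1 + 0
gcd = 1, so a unique solution mod 23413 exists.
Back-substitute for the Bézout coefficients:
1 = 37 − 9·4
1 = −9·152 + 37·37
1 = 37·645 − 157·152
1 = −157·1442 + 351·645
1 = 351·3529 − 859·1442
1 = −859·4971 + 1210·3529
1 = 1210·23413 − 5699·4971
So 4971·(-5699) ≡ 1 (mod 23413), giving 4971⁻¹ ≡ 17714.
x ≡ 4971⁻¹·5879 ≡ 17714·5879 ≡ 22995 (mod 23413).

22995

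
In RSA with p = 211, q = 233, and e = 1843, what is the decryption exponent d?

39547

φ(n) = (p−1)(q−1) = 210·232 = 48720.
Need d with 1843·d ≡ 1 (mod 48720). Apply the extended Euclidean algorithm:
48720 = 26·1843 + 802
1843 = 2·802 + 239
802 = 3·239 + 85
239 = 2·85 + 69
85 = 1·69 + 16
69 = 4·16 + 5
16 = 3·5 + 1
5 = 5·1 + 0
Back-substitute:
1 = 16 − 3·5
1 = −3·69 + 13·16
1 = 13·85 − 16·69
1 = −16·239 + 45·85
1 = 45·802 − 151·239
1 = −151·1843 + 347·802
1 = 347·48720 − 9173·1843
So 1843·(-9173) ≡ 1 (mod 48720), hence d ≡ -9173 ≡ 39547 (mod 48720).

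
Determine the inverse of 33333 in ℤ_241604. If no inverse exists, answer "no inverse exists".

Run Euclid on (241604, 33333):
241604 = 7*33333 + 8273
33333 = 4*8273 + 241
8273 = 34*241 + 79
241 = 3*79 + 4
79 = 19*4 + 3
4 = 1*3 + 1
3 = 3*1 + 0
The gcd is 1. Working backward:
1 = 4 − 3
1 = −79 + 20·4
1 = 20·241 − 61·79
1 = −61·8273 + 2094·241
1 = 2094·33333 − 8437·8273
1 = −8437·241604 + 61153·33333
So 33333·61153 ≡ 1 (mod 241604).

61153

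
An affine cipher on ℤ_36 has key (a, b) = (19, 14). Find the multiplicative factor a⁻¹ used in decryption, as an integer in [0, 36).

19

Extended Euclidean algorithm:
36 = 1*19 + 17
19 = 1*17 + 2
17 = 8*2 + 1
2 = 2*1 + 0
The gcd is 1. Working backward:
1 = 17 − 8·2
1 = −8·19 + 9·17
1 = 9·36 − 17·19
Hence 19⁻¹ ≡ -17 ≡ 19 (mod 36).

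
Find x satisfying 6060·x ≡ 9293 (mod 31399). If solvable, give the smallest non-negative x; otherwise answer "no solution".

First find gcd(6060, 31399):
31399 = 5×6060 + 1099
6060 = 5×1099 + 565
1099 = 1×565 + 534
565 = 1×534 + 31
534 = 17×31 + 7
31 = 4×7 + 3
7 = 2×3 + 1
3 = 3×1 + 0
gcd = 1, so a unique solution mod 31399 exists.
Back-substitute for the Bézout coefficients:
1 = 7 − 2·3
1 = −2·31 + 9·7
1 = 9·534 − 155·31
1 = −155·565 + 164·534
1 = 164·1099 − 319·565
1 = −319·6060 + 1759·1099
1 = 1759·31399 − 9114·6060
So 6060·(-9114) ≡ 1 (mod 31399), giving 6060⁻¹ ≡ 22285.
x ≡ 6060⁻¹·9293 ≡ 22285·9293 ≡ 18100 (mod 31399).

18100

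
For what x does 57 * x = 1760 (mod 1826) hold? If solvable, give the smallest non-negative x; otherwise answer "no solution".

1056

First find gcd(57, 1826):
1826 = 32*57 + 2
57 = 28*2 + 1
2 = 2*1 + 0
gcd = 1, so a unique solution mod 1826 exists.
Back-substitute for the Bézout coefficients:
1 = 57 − 28·2
1 = −28·1826 + 897·57
So 57·(897) ≡ 1 (mod 1826), giving 57⁻¹ ≡ 897.
x ≡ 57⁻¹·1760 ≡ 897·1760 ≡ 1056 (mod 1826).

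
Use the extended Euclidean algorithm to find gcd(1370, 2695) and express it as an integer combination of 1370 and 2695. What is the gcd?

Euclidean algorithm:
2695 = 1·1370 + 1325
1370 = 1·1325 + 45
1325 = 29·45 + 20
45 = 2·20 + 5
20 = 4·5 + 0
gcd(1370, 2695) = 5.
Back-substituting:
5 = 45 − 2·20
5 = −2·1325 + 59·45
5 = 59·1370 − 61·1325
5 = −61·2695 + 120·1370
So 5 = (-61)·2695 + (120)·1370.

5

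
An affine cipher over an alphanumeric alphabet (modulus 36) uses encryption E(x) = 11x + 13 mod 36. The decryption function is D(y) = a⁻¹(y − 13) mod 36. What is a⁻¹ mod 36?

Extended Euclidean algorithm:
36 = 3*11 + 3
11 = 3*3 + 2
3 = 1*2 + 1
2 = 2*1 + 0
Since gcd(11, 36) = 1, back-substitute to write 1 as a combination:
1 = 3 − 2
1 = −11 + 4·3
1 = 4·36 − 13·11
Thus 11·(-13) ≡ 1 (mod 36); reducing, -13 mod 36 = 23.

23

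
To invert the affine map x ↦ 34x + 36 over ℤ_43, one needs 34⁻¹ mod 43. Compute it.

19

Run Euclid on (43, 34):
43 = 1*34 + 9
34 = 3*9 + 7
9 = 1*7 + 2
7 = 3*2 + 1
2 = 2*1 + 0
gcd = 1, so the inverse exists. Back-substitute:
1 = 7 − 3·2
1 = −3·9 + 4·7
1 = 4·34 − 15·9
1 = −15·43 + 19·34
So 34·19 ≡ 1 (mod 43).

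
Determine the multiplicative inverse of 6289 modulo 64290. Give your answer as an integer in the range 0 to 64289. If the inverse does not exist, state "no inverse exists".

55519

Run Euclid on (64290, 6289):
64290 = 10*6289 + 1400
6289 = 4*1400 + 689
1400 = 2*689 + 22
689 = 31*22 + 7
22 = 3*7 + 1
7 = 7*1 + 0
Since gcd(6289, 64290) = 1, back-substitute to write 1 as a combination:
1 = 22 − 3·7
1 = −3·689 + 94·22
1 = 94·1400 − 191·689
1 = −191·6289 + 858·1400
1 = 858·64290 − 8771·6289
So 6289·(-8771) ≡ 1 (mod 64290), and -8771 ≡ 55519 (mod 64290).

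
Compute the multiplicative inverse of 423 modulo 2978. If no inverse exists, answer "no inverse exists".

1401

Extended Euclidean algorithm:
2978 = 7·423 + 17
423 = 24·17 + 15
17 = 1·15 + 2
15 = 7·2 + 1
2 = 2·1 + 0
The gcd is 1. Working backward:
1 = 15 − 7·2
1 = −7·17 + 8·15
1 = 8·423 − 199·17
1 = −199·2978 + 1401·423
So 423·1401 ≡ 1 (mod 2978).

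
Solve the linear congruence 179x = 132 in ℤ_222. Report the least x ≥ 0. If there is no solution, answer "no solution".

126

First find gcd(179, 222):
222 = 1*179 + 43
179 = 4*43 + 7
43 = 6*7 + 1
7 = 7*1 + 0
gcd = 1, so a unique solution mod 222 exists.
Back-substitute for the Bézout coefficients:
1 = 43 − 6·7
1 = −6·179 + 25·43
1 = 25·222 − 31·179
So 179·(-31) ≡ 1 (mod 222), giving 179⁻¹ ≡ 191.
x ≡ 179⁻¹·132 ≡ 191·132 ≡ 126 (mod 222).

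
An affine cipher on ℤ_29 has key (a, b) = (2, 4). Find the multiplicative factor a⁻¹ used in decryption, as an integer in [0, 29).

gcd(29, 2) by repeated division:
29 = 14×2 + 1
2 = 2×1 + 0
gcd = 1, so the inverse exists. Back-substitute:
1 = 29 − 14·2
Thus 2·(-14) ≡ 1 (mod 29); reducing, -14 mod 29 = 15.

15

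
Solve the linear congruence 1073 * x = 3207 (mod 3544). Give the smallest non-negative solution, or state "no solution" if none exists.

1159

First find gcd(1073, 3544):
3544 = 3*1073 + 325
1073 = 3*325 + 98
325 = 3*98 + 31
98 = 3*31 + 5
31 = 6*5 + 1
5 = 5*1 + 0
gcd = 1, so a unique solution mod 3544 exists.
Back-substitute for the Bézout coefficients:
1 = 31 − 6·5
1 = −6·98 + 19·31
1 = 19·325 − 63·98
1 = −63·1073 + 208·325
1 = 208·3544 − 687·1073
So 1073·(-687) ≡ 1 (mod 3544), giving 1073⁻¹ ≡ 2857.
x ≡ 1073⁻¹·3207 ≡ 2857·3207 ≡ 1159 (mod 3544).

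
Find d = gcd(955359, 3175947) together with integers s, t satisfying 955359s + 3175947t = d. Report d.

9

Euclidean algorithm:
3175947 = 3*955359 + 309870
955359 = 3*309870 + 25749
309870 = 12*25749 + 882
25749 = 29*882 + 171
882 = 5*171 + 27
171 = 6*27 + 9
27 = 3*9 + 0
gcd(955359, 3175947) = 9.
Working backward:
9 = 171 − 6·27
9 = −6·882 + 31·171
9 = 31·25749 − 905·882
9 = −905·309870 + 10891·25749
9 = 10891·955359 − 33578·309870
9 = −33578·3175947 + 111625·955359
So 9 = (-33578)·3175947 + (111625)·955359.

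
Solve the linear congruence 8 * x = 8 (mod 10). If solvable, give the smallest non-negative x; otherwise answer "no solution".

First find gcd(8, 10):
10 = 1×8 + 2
8 = 4×2 + 0
gcd = 2 and 2 | 8, so solutions exist. Divide through by 2: 4x ≡ 4 (mod 5).
Now find 4⁻¹ mod 5:
5 = 1·4 + 1
4 = 4·1 + 0
Back-substitute:
1 = 5 − 4
So 4·(-1) ≡ 1 (mod 5), i.e. 4⁻¹ ≡ 4.
Then x ≡ 4·4 ≡ 1 (mod 5); the smallest non-negative solution is x = 1.

1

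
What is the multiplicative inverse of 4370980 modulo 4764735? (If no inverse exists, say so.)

no inverse exists

Euclidean algorithm on 4764735, 4370980:
4764735 = 1*4370980 + 393755
4370980 = 11*393755 + 39675
393755 = 9*39675 + 36680
39675 = 1*36680 + 2995
36680 = 12*2995 + 740
2995 = 4*740 + 35
740 = 21*35 + 5
35 = 7*5 + 0
Since gcd = 5 > 1, 4370980 is not a unit mod 4764735.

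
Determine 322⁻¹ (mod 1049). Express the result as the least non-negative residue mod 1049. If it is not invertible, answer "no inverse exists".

733

Extended Euclidean algorithm:
1049 = 3·322 + 83
322 = 3·83 + 73
83 = 1·73 + 10
73 = 7·10 + 3
10 = 3·3 + 1
3 = 3·1 + 0
gcd = 1, so the inverse exists. Back-substitute:
1 = 10 − 3·3
1 = −3·73 + 22·10
1 = 22·83 − 25·73
1 = −25·322 + 97·83
1 = 97·1049 − 316·322
So 322·(-316) ≡ 1 (mod 1049), and -316 ≡ 733 (mod 1049).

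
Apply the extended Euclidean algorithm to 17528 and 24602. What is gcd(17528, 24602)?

2

Repeated division:
24602 = 1*17528 + 7074
17528 = 2*7074 + 3380
7074 = 2*3380 + 314
3380 = 10*314 + 240
314 = 1*240 + 74
240 = 3*74 + 18
74 = 4*18 + 2
18 = 9*2 + 0
gcd(17528, 24602) = 2.
Back-substituting:
2 = 74 − 4·18
2 = −4·240 + 13·74
2 = 13·314 − 17·240
2 = −17·3380 + 183·314
2 = 183·7074 − 383·3380
2 = −383·17528 + 949·7074
2 = 949·24602 − 1332·17528
So 2 = (949)·24602 + (-1332)·17528.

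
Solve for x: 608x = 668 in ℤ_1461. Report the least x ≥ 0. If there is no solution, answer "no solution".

First find gcd(608, 1461):
1461 = 2·608 + 245
608 = 2·245 + 118
245 = 2·118 + 9
118 = 13·9 + 1
9 = 9·1 + 0
gcd = 1, so a unique solution mod 1461 exists.
Back-substitute for the Bézout coefficients:
1 = 118 − 13·9
1 = −13·245 + 27·118
1 = 27·608 − 67·245
1 = −67·1461 + 161·608
So 608·(161) ≡ 1 (mod 1461), giving 608⁻¹ ≡ 161.
x ≡ 608⁻¹·668 ≡ 161·668 ≡ 895 (mod 1461).

895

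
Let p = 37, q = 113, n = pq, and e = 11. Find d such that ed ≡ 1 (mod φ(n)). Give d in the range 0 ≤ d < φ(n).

φ(n) = (p−1)(q−1) = 36·112 = 4032.
Need d with 11·d ≡ 1 (mod 4032). Apply the extended Euclidean algorithm:
4032 = 366*11 + 6
11 = 1*6 + 5
6 = 1*5 + 1
5 = 5*1 + 0
Back-substitute:
1 = 6 − 5
1 = −11 + 2·6
1 = 2·4032 − 733·11
So 11·(-733) ≡ 1 (mod 4032), hence d ≡ -733 ≡ 3299 (mod 4032).

3299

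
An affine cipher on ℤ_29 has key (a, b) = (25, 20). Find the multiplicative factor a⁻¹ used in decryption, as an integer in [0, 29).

Run Euclid on (29, 25):
29 = 1·25 + 4
25 = 6·4 + 1
4 = 4·1 + 0
The gcd is 1. Working backward:
1 = 25 − 6·4
1 = −6·29 + 7·25
So 25·7 ≡ 1 (mod 29).

7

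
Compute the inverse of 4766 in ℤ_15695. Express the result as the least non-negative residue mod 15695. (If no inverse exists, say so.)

3876

gcd(15695, 4766) by repeated division:
15695 = 3*4766 + 1397
4766 = 3*1397 + 575
1397 = 2*575 + 247
575 = 2*247 + 81
247 = 3*81 + 4
81 = 20*4 + 1
4 = 4*1 + 0
gcd = 1, so the inverse exists. Back-substitute:
1 = 81 − 20·4
1 = −20·247 + 61·81
1 = 61·575 − 142·247
1 = −142·1397 + 345·575
1 = 345·4766 − 1177·1397
1 = −1177·15695 + 3876·4766
So 4766·3876 ≡ 1 (mod 15695).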